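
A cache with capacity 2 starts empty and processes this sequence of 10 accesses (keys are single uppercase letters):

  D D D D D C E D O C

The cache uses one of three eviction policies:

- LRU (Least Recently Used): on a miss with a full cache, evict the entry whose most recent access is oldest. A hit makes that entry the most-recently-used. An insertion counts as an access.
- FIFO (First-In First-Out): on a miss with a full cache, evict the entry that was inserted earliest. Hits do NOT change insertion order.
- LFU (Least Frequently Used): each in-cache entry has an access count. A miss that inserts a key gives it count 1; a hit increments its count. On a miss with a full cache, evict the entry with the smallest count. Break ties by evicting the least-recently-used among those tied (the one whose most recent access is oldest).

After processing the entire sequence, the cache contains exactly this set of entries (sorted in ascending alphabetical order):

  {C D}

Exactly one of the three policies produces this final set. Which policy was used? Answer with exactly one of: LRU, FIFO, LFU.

Answer: LFU

Derivation:
Simulating under each policy and comparing final sets:
  LRU: final set = {C O} -> differs
  FIFO: final set = {C O} -> differs
  LFU: final set = {C D} -> MATCHES target
Only LFU produces the target set.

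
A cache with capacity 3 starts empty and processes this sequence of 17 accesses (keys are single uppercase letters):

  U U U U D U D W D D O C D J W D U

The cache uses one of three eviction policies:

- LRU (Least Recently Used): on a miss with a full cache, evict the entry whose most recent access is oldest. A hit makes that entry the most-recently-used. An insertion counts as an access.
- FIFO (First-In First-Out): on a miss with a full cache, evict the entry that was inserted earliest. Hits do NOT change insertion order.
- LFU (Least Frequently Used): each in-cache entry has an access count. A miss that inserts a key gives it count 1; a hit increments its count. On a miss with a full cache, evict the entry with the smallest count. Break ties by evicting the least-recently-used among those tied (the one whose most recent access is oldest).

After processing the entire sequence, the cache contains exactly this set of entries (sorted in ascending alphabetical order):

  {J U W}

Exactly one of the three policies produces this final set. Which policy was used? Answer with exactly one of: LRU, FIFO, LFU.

Simulating under each policy and comparing final sets:
  LRU: final set = {D U W} -> differs
  FIFO: final set = {J U W} -> MATCHES target
  LFU: final set = {D U W} -> differs
Only FIFO produces the target set.

Answer: FIFO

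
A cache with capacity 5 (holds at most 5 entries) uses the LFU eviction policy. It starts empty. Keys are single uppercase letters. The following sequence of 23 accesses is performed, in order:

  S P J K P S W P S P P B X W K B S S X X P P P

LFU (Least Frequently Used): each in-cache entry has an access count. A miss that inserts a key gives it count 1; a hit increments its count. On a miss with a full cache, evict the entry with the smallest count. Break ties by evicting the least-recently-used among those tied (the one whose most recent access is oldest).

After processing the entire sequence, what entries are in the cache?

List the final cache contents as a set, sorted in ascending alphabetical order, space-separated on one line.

Answer: B P S W X

Derivation:
LFU simulation (capacity=5):
  1. access S: MISS. Cache: [S(c=1)]
  2. access P: MISS. Cache: [S(c=1) P(c=1)]
  3. access J: MISS. Cache: [S(c=1) P(c=1) J(c=1)]
  4. access K: MISS. Cache: [S(c=1) P(c=1) J(c=1) K(c=1)]
  5. access P: HIT, count now 2. Cache: [S(c=1) J(c=1) K(c=1) P(c=2)]
  6. access S: HIT, count now 2. Cache: [J(c=1) K(c=1) P(c=2) S(c=2)]
  7. access W: MISS. Cache: [J(c=1) K(c=1) W(c=1) P(c=2) S(c=2)]
  8. access P: HIT, count now 3. Cache: [J(c=1) K(c=1) W(c=1) S(c=2) P(c=3)]
  9. access S: HIT, count now 3. Cache: [J(c=1) K(c=1) W(c=1) P(c=3) S(c=3)]
  10. access P: HIT, count now 4. Cache: [J(c=1) K(c=1) W(c=1) S(c=3) P(c=4)]
  11. access P: HIT, count now 5. Cache: [J(c=1) K(c=1) W(c=1) S(c=3) P(c=5)]
  12. access B: MISS, evict J(c=1). Cache: [K(c=1) W(c=1) B(c=1) S(c=3) P(c=5)]
  13. access X: MISS, evict K(c=1). Cache: [W(c=1) B(c=1) X(c=1) S(c=3) P(c=5)]
  14. access W: HIT, count now 2. Cache: [B(c=1) X(c=1) W(c=2) S(c=3) P(c=5)]
  15. access K: MISS, evict B(c=1). Cache: [X(c=1) K(c=1) W(c=2) S(c=3) P(c=5)]
  16. access B: MISS, evict X(c=1). Cache: [K(c=1) B(c=1) W(c=2) S(c=3) P(c=5)]
  17. access S: HIT, count now 4. Cache: [K(c=1) B(c=1) W(c=2) S(c=4) P(c=5)]
  18. access S: HIT, count now 5. Cache: [K(c=1) B(c=1) W(c=2) P(c=5) S(c=5)]
  19. access X: MISS, evict K(c=1). Cache: [B(c=1) X(c=1) W(c=2) P(c=5) S(c=5)]
  20. access X: HIT, count now 2. Cache: [B(c=1) W(c=2) X(c=2) P(c=5) S(c=5)]
  21. access P: HIT, count now 6. Cache: [B(c=1) W(c=2) X(c=2) S(c=5) P(c=6)]
  22. access P: HIT, count now 7. Cache: [B(c=1) W(c=2) X(c=2) S(c=5) P(c=7)]
  23. access P: HIT, count now 8. Cache: [B(c=1) W(c=2) X(c=2) S(c=5) P(c=8)]
Total: 13 hits, 10 misses, 5 evictions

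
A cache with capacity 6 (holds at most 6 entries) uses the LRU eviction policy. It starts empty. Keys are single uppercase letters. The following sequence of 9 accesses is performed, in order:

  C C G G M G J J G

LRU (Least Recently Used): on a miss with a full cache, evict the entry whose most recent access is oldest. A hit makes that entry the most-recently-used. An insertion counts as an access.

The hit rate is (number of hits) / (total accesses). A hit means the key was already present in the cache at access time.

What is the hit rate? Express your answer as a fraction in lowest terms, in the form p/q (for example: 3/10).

LRU simulation (capacity=6):
  1. access C: MISS. Cache (LRU->MRU): [C]
  2. access C: HIT. Cache (LRU->MRU): [C]
  3. access G: MISS. Cache (LRU->MRU): [C G]
  4. access G: HIT. Cache (LRU->MRU): [C G]
  5. access M: MISS. Cache (LRU->MRU): [C G M]
  6. access G: HIT. Cache (LRU->MRU): [C M G]
  7. access J: MISS. Cache (LRU->MRU): [C M G J]
  8. access J: HIT. Cache (LRU->MRU): [C M G J]
  9. access G: HIT. Cache (LRU->MRU): [C M J G]
Total: 5 hits, 4 misses, 0 evictions

Hit rate = 5/9

Answer: 5/9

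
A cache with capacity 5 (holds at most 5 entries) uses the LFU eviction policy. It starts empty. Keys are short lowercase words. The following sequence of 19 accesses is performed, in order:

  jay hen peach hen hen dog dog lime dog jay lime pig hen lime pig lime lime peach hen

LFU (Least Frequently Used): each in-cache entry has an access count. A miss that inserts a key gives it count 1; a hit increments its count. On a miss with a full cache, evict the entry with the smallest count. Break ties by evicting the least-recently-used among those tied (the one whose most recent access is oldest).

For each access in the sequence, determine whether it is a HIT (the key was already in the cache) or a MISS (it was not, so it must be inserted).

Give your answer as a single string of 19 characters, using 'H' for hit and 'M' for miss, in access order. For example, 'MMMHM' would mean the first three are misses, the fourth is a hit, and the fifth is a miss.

Answer: MMMHHMHMHHHMHHHHHMH

Derivation:
LFU simulation (capacity=5):
  1. access jay: MISS. Cache: [jay(c=1)]
  2. access hen: MISS. Cache: [jay(c=1) hen(c=1)]
  3. access peach: MISS. Cache: [jay(c=1) hen(c=1) peach(c=1)]
  4. access hen: HIT, count now 2. Cache: [jay(c=1) peach(c=1) hen(c=2)]
  5. access hen: HIT, count now 3. Cache: [jay(c=1) peach(c=1) hen(c=3)]
  6. access dog: MISS. Cache: [jay(c=1) peach(c=1) dog(c=1) hen(c=3)]
  7. access dog: HIT, count now 2. Cache: [jay(c=1) peach(c=1) dog(c=2) hen(c=3)]
  8. access lime: MISS. Cache: [jay(c=1) peach(c=1) lime(c=1) dog(c=2) hen(c=3)]
  9. access dog: HIT, count now 3. Cache: [jay(c=1) peach(c=1) lime(c=1) hen(c=3) dog(c=3)]
  10. access jay: HIT, count now 2. Cache: [peach(c=1) lime(c=1) jay(c=2) hen(c=3) dog(c=3)]
  11. access lime: HIT, count now 2. Cache: [peach(c=1) jay(c=2) lime(c=2) hen(c=3) dog(c=3)]
  12. access pig: MISS, evict peach(c=1). Cache: [pig(c=1) jay(c=2) lime(c=2) hen(c=3) dog(c=3)]
  13. access hen: HIT, count now 4. Cache: [pig(c=1) jay(c=2) lime(c=2) dog(c=3) hen(c=4)]
  14. access lime: HIT, count now 3. Cache: [pig(c=1) jay(c=2) dog(c=3) lime(c=3) hen(c=4)]
  15. access pig: HIT, count now 2. Cache: [jay(c=2) pig(c=2) dog(c=3) lime(c=3) hen(c=4)]
  16. access lime: HIT, count now 4. Cache: [jay(c=2) pig(c=2) dog(c=3) hen(c=4) lime(c=4)]
  17. access lime: HIT, count now 5. Cache: [jay(c=2) pig(c=2) dog(c=3) hen(c=4) lime(c=5)]
  18. access peach: MISS, evict jay(c=2). Cache: [peach(c=1) pig(c=2) dog(c=3) hen(c=4) lime(c=5)]
  19. access hen: HIT, count now 5. Cache: [peach(c=1) pig(c=2) dog(c=3) lime(c=5) hen(c=5)]
Total: 12 hits, 7 misses, 2 evictions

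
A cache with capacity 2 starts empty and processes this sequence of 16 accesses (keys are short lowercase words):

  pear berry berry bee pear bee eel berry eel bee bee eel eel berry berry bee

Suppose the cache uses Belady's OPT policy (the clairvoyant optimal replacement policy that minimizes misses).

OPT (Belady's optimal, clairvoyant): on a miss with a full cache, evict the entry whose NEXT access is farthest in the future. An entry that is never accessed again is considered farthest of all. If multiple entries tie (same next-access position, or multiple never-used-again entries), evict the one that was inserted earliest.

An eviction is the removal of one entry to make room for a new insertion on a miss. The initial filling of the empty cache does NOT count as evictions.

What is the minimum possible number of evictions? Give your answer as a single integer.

OPT (Belady) simulation (capacity=2):
  1. access pear: MISS. Cache: [pear]
  2. access berry: MISS. Cache: [pear berry]
  3. access berry: HIT. Next use of berry: step 8. Cache: [pear berry]
  4. access bee: MISS, evict berry (next use: step 8). Cache: [pear bee]
  5. access pear: HIT. Next use of pear: never. Cache: [pear bee]
  6. access bee: HIT. Next use of bee: step 10. Cache: [pear bee]
  7. access eel: MISS, evict pear (next use: never). Cache: [bee eel]
  8. access berry: MISS, evict bee (next use: step 10). Cache: [eel berry]
  9. access eel: HIT. Next use of eel: step 12. Cache: [eel berry]
  10. access bee: MISS, evict berry (next use: step 14). Cache: [eel bee]
  11. access bee: HIT. Next use of bee: step 16. Cache: [eel bee]
  12. access eel: HIT. Next use of eel: step 13. Cache: [eel bee]
  13. access eel: HIT. Next use of eel: never. Cache: [eel bee]
  14. access berry: MISS, evict eel (next use: never). Cache: [bee berry]
  15. access berry: HIT. Next use of berry: never. Cache: [bee berry]
  16. access bee: HIT. Next use of bee: never. Cache: [bee berry]
Total: 9 hits, 7 misses, 5 evictions

Answer: 5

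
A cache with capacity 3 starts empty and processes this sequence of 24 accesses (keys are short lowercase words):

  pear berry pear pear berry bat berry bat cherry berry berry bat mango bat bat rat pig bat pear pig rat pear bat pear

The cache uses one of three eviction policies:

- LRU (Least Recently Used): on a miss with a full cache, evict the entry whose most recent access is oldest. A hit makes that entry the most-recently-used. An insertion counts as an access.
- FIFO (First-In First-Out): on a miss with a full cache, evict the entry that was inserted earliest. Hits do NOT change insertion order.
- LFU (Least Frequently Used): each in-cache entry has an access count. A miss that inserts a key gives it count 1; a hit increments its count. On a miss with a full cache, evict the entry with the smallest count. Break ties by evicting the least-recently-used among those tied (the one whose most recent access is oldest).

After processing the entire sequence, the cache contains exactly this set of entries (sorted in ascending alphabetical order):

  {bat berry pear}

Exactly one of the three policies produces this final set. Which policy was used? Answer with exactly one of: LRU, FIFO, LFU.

Simulating under each policy and comparing final sets:
  LRU: final set = {bat pear rat} -> differs
  FIFO: final set = {bat pear rat} -> differs
  LFU: final set = {bat berry pear} -> MATCHES target
Only LFU produces the target set.

Answer: LFU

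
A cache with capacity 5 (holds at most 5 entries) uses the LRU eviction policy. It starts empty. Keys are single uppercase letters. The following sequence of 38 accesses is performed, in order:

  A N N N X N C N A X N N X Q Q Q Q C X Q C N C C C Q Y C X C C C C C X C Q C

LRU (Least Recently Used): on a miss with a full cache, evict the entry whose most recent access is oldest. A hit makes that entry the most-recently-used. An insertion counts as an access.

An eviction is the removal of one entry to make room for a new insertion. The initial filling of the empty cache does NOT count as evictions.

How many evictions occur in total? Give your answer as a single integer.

Answer: 1

Derivation:
LRU simulation (capacity=5):
  1. access A: MISS. Cache (LRU->MRU): [A]
  2. access N: MISS. Cache (LRU->MRU): [A N]
  3. access N: HIT. Cache (LRU->MRU): [A N]
  4. access N: HIT. Cache (LRU->MRU): [A N]
  5. access X: MISS. Cache (LRU->MRU): [A N X]
  6. access N: HIT. Cache (LRU->MRU): [A X N]
  7. access C: MISS. Cache (LRU->MRU): [A X N C]
  8. access N: HIT. Cache (LRU->MRU): [A X C N]
  9. access A: HIT. Cache (LRU->MRU): [X C N A]
  10. access X: HIT. Cache (LRU->MRU): [C N A X]
  11. access N: HIT. Cache (LRU->MRU): [C A X N]
  12. access N: HIT. Cache (LRU->MRU): [C A X N]
  13. access X: HIT. Cache (LRU->MRU): [C A N X]
  14. access Q: MISS. Cache (LRU->MRU): [C A N X Q]
  15. access Q: HIT. Cache (LRU->MRU): [C A N X Q]
  16. access Q: HIT. Cache (LRU->MRU): [C A N X Q]
  17. access Q: HIT. Cache (LRU->MRU): [C A N X Q]
  18. access C: HIT. Cache (LRU->MRU): [A N X Q C]
  19. access X: HIT. Cache (LRU->MRU): [A N Q C X]
  20. access Q: HIT. Cache (LRU->MRU): [A N C X Q]
  21. access C: HIT. Cache (LRU->MRU): [A N X Q C]
  22. access N: HIT. Cache (LRU->MRU): [A X Q C N]
  23. access C: HIT. Cache (LRU->MRU): [A X Q N C]
  24. access C: HIT. Cache (LRU->MRU): [A X Q N C]
  25. access C: HIT. Cache (LRU->MRU): [A X Q N C]
  26. access Q: HIT. Cache (LRU->MRU): [A X N C Q]
  27. access Y: MISS, evict A. Cache (LRU->MRU): [X N C Q Y]
  28. access C: HIT. Cache (LRU->MRU): [X N Q Y C]
  29. access X: HIT. Cache (LRU->MRU): [N Q Y C X]
  30. access C: HIT. Cache (LRU->MRU): [N Q Y X C]
  31. access C: HIT. Cache (LRU->MRU): [N Q Y X C]
  32. access C: HIT. Cache (LRU->MRU): [N Q Y X C]
  33. access C: HIT. Cache (LRU->MRU): [N Q Y X C]
  34. access C: HIT. Cache (LRU->MRU): [N Q Y X C]
  35. access X: HIT. Cache (LRU->MRU): [N Q Y C X]
  36. access C: HIT. Cache (LRU->MRU): [N Q Y X C]
  37. access Q: HIT. Cache (LRU->MRU): [N Y X C Q]
  38. access C: HIT. Cache (LRU->MRU): [N Y X Q C]
Total: 32 hits, 6 misses, 1 evictions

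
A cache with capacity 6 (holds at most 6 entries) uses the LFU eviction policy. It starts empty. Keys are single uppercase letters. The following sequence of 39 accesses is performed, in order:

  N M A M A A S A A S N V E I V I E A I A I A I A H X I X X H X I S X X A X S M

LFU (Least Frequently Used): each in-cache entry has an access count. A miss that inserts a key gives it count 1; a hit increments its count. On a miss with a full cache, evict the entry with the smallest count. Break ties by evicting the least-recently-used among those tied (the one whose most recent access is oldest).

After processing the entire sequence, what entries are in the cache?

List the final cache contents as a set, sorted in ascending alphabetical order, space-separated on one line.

Answer: A I M N S X

Derivation:
LFU simulation (capacity=6):
  1. access N: MISS. Cache: [N(c=1)]
  2. access M: MISS. Cache: [N(c=1) M(c=1)]
  3. access A: MISS. Cache: [N(c=1) M(c=1) A(c=1)]
  4. access M: HIT, count now 2. Cache: [N(c=1) A(c=1) M(c=2)]
  5. access A: HIT, count now 2. Cache: [N(c=1) M(c=2) A(c=2)]
  6. access A: HIT, count now 3. Cache: [N(c=1) M(c=2) A(c=3)]
  7. access S: MISS. Cache: [N(c=1) S(c=1) M(c=2) A(c=3)]
  8. access A: HIT, count now 4. Cache: [N(c=1) S(c=1) M(c=2) A(c=4)]
  9. access A: HIT, count now 5. Cache: [N(c=1) S(c=1) M(c=2) A(c=5)]
  10. access S: HIT, count now 2. Cache: [N(c=1) M(c=2) S(c=2) A(c=5)]
  11. access N: HIT, count now 2. Cache: [M(c=2) S(c=2) N(c=2) A(c=5)]
  12. access V: MISS. Cache: [V(c=1) M(c=2) S(c=2) N(c=2) A(c=5)]
  13. access E: MISS. Cache: [V(c=1) E(c=1) M(c=2) S(c=2) N(c=2) A(c=5)]
  14. access I: MISS, evict V(c=1). Cache: [E(c=1) I(c=1) M(c=2) S(c=2) N(c=2) A(c=5)]
  15. access V: MISS, evict E(c=1). Cache: [I(c=1) V(c=1) M(c=2) S(c=2) N(c=2) A(c=5)]
  16. access I: HIT, count now 2. Cache: [V(c=1) M(c=2) S(c=2) N(c=2) I(c=2) A(c=5)]
  17. access E: MISS, evict V(c=1). Cache: [E(c=1) M(c=2) S(c=2) N(c=2) I(c=2) A(c=5)]
  18. access A: HIT, count now 6. Cache: [E(c=1) M(c=2) S(c=2) N(c=2) I(c=2) A(c=6)]
  19. access I: HIT, count now 3. Cache: [E(c=1) M(c=2) S(c=2) N(c=2) I(c=3) A(c=6)]
  20. access A: HIT, count now 7. Cache: [E(c=1) M(c=2) S(c=2) N(c=2) I(c=3) A(c=7)]
  21. access I: HIT, count now 4. Cache: [E(c=1) M(c=2) S(c=2) N(c=2) I(c=4) A(c=7)]
  22. access A: HIT, count now 8. Cache: [E(c=1) M(c=2) S(c=2) N(c=2) I(c=4) A(c=8)]
  23. access I: HIT, count now 5. Cache: [E(c=1) M(c=2) S(c=2) N(c=2) I(c=5) A(c=8)]
  24. access A: HIT, count now 9. Cache: [E(c=1) M(c=2) S(c=2) N(c=2) I(c=5) A(c=9)]
  25. access H: MISS, evict E(c=1). Cache: [H(c=1) M(c=2) S(c=2) N(c=2) I(c=5) A(c=9)]
  26. access X: MISS, evict H(c=1). Cache: [X(c=1) M(c=2) S(c=2) N(c=2) I(c=5) A(c=9)]
  27. access I: HIT, count now 6. Cache: [X(c=1) M(c=2) S(c=2) N(c=2) I(c=6) A(c=9)]
  28. access X: HIT, count now 2. Cache: [M(c=2) S(c=2) N(c=2) X(c=2) I(c=6) A(c=9)]
  29. access X: HIT, count now 3. Cache: [M(c=2) S(c=2) N(c=2) X(c=3) I(c=6) A(c=9)]
  30. access H: MISS, evict M(c=2). Cache: [H(c=1) S(c=2) N(c=2) X(c=3) I(c=6) A(c=9)]
  31. access X: HIT, count now 4. Cache: [H(c=1) S(c=2) N(c=2) X(c=4) I(c=6) A(c=9)]
  32. access I: HIT, count now 7. Cache: [H(c=1) S(c=2) N(c=2) X(c=4) I(c=7) A(c=9)]
  33. access S: HIT, count now 3. Cache: [H(c=1) N(c=2) S(c=3) X(c=4) I(c=7) A(c=9)]
  34. access X: HIT, count now 5. Cache: [H(c=1) N(c=2) S(c=3) X(c=5) I(c=7) A(c=9)]
  35. access X: HIT, count now 6. Cache: [H(c=1) N(c=2) S(c=3) X(c=6) I(c=7) A(c=9)]
  36. access A: HIT, count now 10. Cache: [H(c=1) N(c=2) S(c=3) X(c=6) I(c=7) A(c=10)]
  37. access X: HIT, count now 7. Cache: [H(c=1) N(c=2) S(c=3) I(c=7) X(c=7) A(c=10)]
  38. access S: HIT, count now 4. Cache: [H(c=1) N(c=2) S(c=4) I(c=7) X(c=7) A(c=10)]
  39. access M: MISS, evict H(c=1). Cache: [M(c=1) N(c=2) S(c=4) I(c=7) X(c=7) A(c=10)]
Total: 26 hits, 13 misses, 7 evictions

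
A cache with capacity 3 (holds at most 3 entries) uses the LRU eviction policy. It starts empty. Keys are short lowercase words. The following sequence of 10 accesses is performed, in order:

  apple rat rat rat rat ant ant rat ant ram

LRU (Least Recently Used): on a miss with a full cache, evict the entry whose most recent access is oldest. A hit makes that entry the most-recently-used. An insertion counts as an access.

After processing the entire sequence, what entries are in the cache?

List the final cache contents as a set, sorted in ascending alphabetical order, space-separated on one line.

LRU simulation (capacity=3):
  1. access apple: MISS. Cache (LRU->MRU): [apple]
  2. access rat: MISS. Cache (LRU->MRU): [apple rat]
  3. access rat: HIT. Cache (LRU->MRU): [apple rat]
  4. access rat: HIT. Cache (LRU->MRU): [apple rat]
  5. access rat: HIT. Cache (LRU->MRU): [apple rat]
  6. access ant: MISS. Cache (LRU->MRU): [apple rat ant]
  7. access ant: HIT. Cache (LRU->MRU): [apple rat ant]
  8. access rat: HIT. Cache (LRU->MRU): [apple ant rat]
  9. access ant: HIT. Cache (LRU->MRU): [apple rat ant]
  10. access ram: MISS, evict apple. Cache (LRU->MRU): [rat ant ram]
Total: 6 hits, 4 misses, 1 evictions

Answer: ant ram rat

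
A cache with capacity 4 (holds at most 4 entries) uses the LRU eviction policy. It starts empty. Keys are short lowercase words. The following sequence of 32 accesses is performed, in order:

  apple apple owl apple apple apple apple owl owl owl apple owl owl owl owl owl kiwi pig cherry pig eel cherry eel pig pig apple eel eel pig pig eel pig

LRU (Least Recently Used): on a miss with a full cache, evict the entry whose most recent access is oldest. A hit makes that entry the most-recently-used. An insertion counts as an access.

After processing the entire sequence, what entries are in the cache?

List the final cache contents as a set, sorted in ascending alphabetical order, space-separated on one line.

LRU simulation (capacity=4):
  1. access apple: MISS. Cache (LRU->MRU): [apple]
  2. access apple: HIT. Cache (LRU->MRU): [apple]
  3. access owl: MISS. Cache (LRU->MRU): [apple owl]
  4. access apple: HIT. Cache (LRU->MRU): [owl apple]
  5. access apple: HIT. Cache (LRU->MRU): [owl apple]
  6. access apple: HIT. Cache (LRU->MRU): [owl apple]
  7. access apple: HIT. Cache (LRU->MRU): [owl apple]
  8. access owl: HIT. Cache (LRU->MRU): [apple owl]
  9. access owl: HIT. Cache (LRU->MRU): [apple owl]
  10. access owl: HIT. Cache (LRU->MRU): [apple owl]
  11. access apple: HIT. Cache (LRU->MRU): [owl apple]
  12. access owl: HIT. Cache (LRU->MRU): [apple owl]
  13. access owl: HIT. Cache (LRU->MRU): [apple owl]
  14. access owl: HIT. Cache (LRU->MRU): [apple owl]
  15. access owl: HIT. Cache (LRU->MRU): [apple owl]
  16. access owl: HIT. Cache (LRU->MRU): [apple owl]
  17. access kiwi: MISS. Cache (LRU->MRU): [apple owl kiwi]
  18. access pig: MISS. Cache (LRU->MRU): [apple owl kiwi pig]
  19. access cherry: MISS, evict apple. Cache (LRU->MRU): [owl kiwi pig cherry]
  20. access pig: HIT. Cache (LRU->MRU): [owl kiwi cherry pig]
  21. access eel: MISS, evict owl. Cache (LRU->MRU): [kiwi cherry pig eel]
  22. access cherry: HIT. Cache (LRU->MRU): [kiwi pig eel cherry]
  23. access eel: HIT. Cache (LRU->MRU): [kiwi pig cherry eel]
  24. access pig: HIT. Cache (LRU->MRU): [kiwi cherry eel pig]
  25. access pig: HIT. Cache (LRU->MRU): [kiwi cherry eel pig]
  26. access apple: MISS, evict kiwi. Cache (LRU->MRU): [cherry eel pig apple]
  27. access eel: HIT. Cache (LRU->MRU): [cherry pig apple eel]
  28. access eel: HIT. Cache (LRU->MRU): [cherry pig apple eel]
  29. access pig: HIT. Cache (LRU->MRU): [cherry apple eel pig]
  30. access pig: HIT. Cache (LRU->MRU): [cherry apple eel pig]
  31. access eel: HIT. Cache (LRU->MRU): [cherry apple pig eel]
  32. access pig: HIT. Cache (LRU->MRU): [cherry apple eel pig]
Total: 25 hits, 7 misses, 3 evictions

Answer: apple cherry eel pig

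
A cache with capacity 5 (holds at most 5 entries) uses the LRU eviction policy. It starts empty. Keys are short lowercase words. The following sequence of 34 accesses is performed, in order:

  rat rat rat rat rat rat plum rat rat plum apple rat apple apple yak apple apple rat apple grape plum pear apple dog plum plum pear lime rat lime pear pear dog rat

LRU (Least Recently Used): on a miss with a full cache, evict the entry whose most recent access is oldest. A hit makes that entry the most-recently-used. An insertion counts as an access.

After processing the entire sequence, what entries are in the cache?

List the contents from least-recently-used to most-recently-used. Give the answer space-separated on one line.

Answer: plum lime pear dog rat

Derivation:
LRU simulation (capacity=5):
  1. access rat: MISS. Cache (LRU->MRU): [rat]
  2. access rat: HIT. Cache (LRU->MRU): [rat]
  3. access rat: HIT. Cache (LRU->MRU): [rat]
  4. access rat: HIT. Cache (LRU->MRU): [rat]
  5. access rat: HIT. Cache (LRU->MRU): [rat]
  6. access rat: HIT. Cache (LRU->MRU): [rat]
  7. access plum: MISS. Cache (LRU->MRU): [rat plum]
  8. access rat: HIT. Cache (LRU->MRU): [plum rat]
  9. access rat: HIT. Cache (LRU->MRU): [plum rat]
  10. access plum: HIT. Cache (LRU->MRU): [rat plum]
  11. access apple: MISS. Cache (LRU->MRU): [rat plum apple]
  12. access rat: HIT. Cache (LRU->MRU): [plum apple rat]
  13. access apple: HIT. Cache (LRU->MRU): [plum rat apple]
  14. access apple: HIT. Cache (LRU->MRU): [plum rat apple]
  15. access yak: MISS. Cache (LRU->MRU): [plum rat apple yak]
  16. access apple: HIT. Cache (LRU->MRU): [plum rat yak apple]
  17. access apple: HIT. Cache (LRU->MRU): [plum rat yak apple]
  18. access rat: HIT. Cache (LRU->MRU): [plum yak apple rat]
  19. access apple: HIT. Cache (LRU->MRU): [plum yak rat apple]
  20. access grape: MISS. Cache (LRU->MRU): [plum yak rat apple grape]
  21. access plum: HIT. Cache (LRU->MRU): [yak rat apple grape plum]
  22. access pear: MISS, evict yak. Cache (LRU->MRU): [rat apple grape plum pear]
  23. access apple: HIT. Cache (LRU->MRU): [rat grape plum pear apple]
  24. access dog: MISS, evict rat. Cache (LRU->MRU): [grape plum pear apple dog]
  25. access plum: HIT. Cache (LRU->MRU): [grape pear apple dog plum]
  26. access plum: HIT. Cache (LRU->MRU): [grape pear apple dog plum]
  27. access pear: HIT. Cache (LRU->MRU): [grape apple dog plum pear]
  28. access lime: MISS, evict grape. Cache (LRU->MRU): [apple dog plum pear lime]
  29. access rat: MISS, evict apple. Cache (LRU->MRU): [dog plum pear lime rat]
  30. access lime: HIT. Cache (LRU->MRU): [dog plum pear rat lime]
  31. access pear: HIT. Cache (LRU->MRU): [dog plum rat lime pear]
  32. access pear: HIT. Cache (LRU->MRU): [dog plum rat lime pear]
  33. access dog: HIT. Cache (LRU->MRU): [plum rat lime pear dog]
  34. access rat: HIT. Cache (LRU->MRU): [plum lime pear dog rat]
Total: 25 hits, 9 misses, 4 evictions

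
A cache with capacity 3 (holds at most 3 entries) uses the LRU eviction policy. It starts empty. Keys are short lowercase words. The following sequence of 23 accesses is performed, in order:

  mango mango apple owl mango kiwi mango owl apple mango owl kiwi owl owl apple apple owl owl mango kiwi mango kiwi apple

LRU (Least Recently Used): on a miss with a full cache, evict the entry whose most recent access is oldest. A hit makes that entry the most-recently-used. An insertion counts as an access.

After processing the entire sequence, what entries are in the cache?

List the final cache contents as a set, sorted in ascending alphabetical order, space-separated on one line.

LRU simulation (capacity=3):
  1. access mango: MISS. Cache (LRU->MRU): [mango]
  2. access mango: HIT. Cache (LRU->MRU): [mango]
  3. access apple: MISS. Cache (LRU->MRU): [mango apple]
  4. access owl: MISS. Cache (LRU->MRU): [mango apple owl]
  5. access mango: HIT. Cache (LRU->MRU): [apple owl mango]
  6. access kiwi: MISS, evict apple. Cache (LRU->MRU): [owl mango kiwi]
  7. access mango: HIT. Cache (LRU->MRU): [owl kiwi mango]
  8. access owl: HIT. Cache (LRU->MRU): [kiwi mango owl]
  9. access apple: MISS, evict kiwi. Cache (LRU->MRU): [mango owl apple]
  10. access mango: HIT. Cache (LRU->MRU): [owl apple mango]
  11. access owl: HIT. Cache (LRU->MRU): [apple mango owl]
  12. access kiwi: MISS, evict apple. Cache (LRU->MRU): [mango owl kiwi]
  13. access owl: HIT. Cache (LRU->MRU): [mango kiwi owl]
  14. access owl: HIT. Cache (LRU->MRU): [mango kiwi owl]
  15. access apple: MISS, evict mango. Cache (LRU->MRU): [kiwi owl apple]
  16. access apple: HIT. Cache (LRU->MRU): [kiwi owl apple]
  17. access owl: HIT. Cache (LRU->MRU): [kiwi apple owl]
  18. access owl: HIT. Cache (LRU->MRU): [kiwi apple owl]
  19. access mango: MISS, evict kiwi. Cache (LRU->MRU): [apple owl mango]
  20. access kiwi: MISS, evict apple. Cache (LRU->MRU): [owl mango kiwi]
  21. access mango: HIT. Cache (LRU->MRU): [owl kiwi mango]
  22. access kiwi: HIT. Cache (LRU->MRU): [owl mango kiwi]
  23. access apple: MISS, evict owl. Cache (LRU->MRU): [mango kiwi apple]
Total: 13 hits, 10 misses, 7 evictions

Answer: apple kiwi mango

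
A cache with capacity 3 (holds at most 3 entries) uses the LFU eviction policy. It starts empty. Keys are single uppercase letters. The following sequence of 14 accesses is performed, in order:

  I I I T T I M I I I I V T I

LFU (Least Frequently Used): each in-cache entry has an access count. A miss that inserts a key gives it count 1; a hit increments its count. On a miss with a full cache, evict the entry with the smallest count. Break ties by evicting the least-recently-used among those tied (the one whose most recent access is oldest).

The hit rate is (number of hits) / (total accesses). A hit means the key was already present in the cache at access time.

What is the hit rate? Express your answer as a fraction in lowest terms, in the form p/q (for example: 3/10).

LFU simulation (capacity=3):
  1. access I: MISS. Cache: [I(c=1)]
  2. access I: HIT, count now 2. Cache: [I(c=2)]
  3. access I: HIT, count now 3. Cache: [I(c=3)]
  4. access T: MISS. Cache: [T(c=1) I(c=3)]
  5. access T: HIT, count now 2. Cache: [T(c=2) I(c=3)]
  6. access I: HIT, count now 4. Cache: [T(c=2) I(c=4)]
  7. access M: MISS. Cache: [M(c=1) T(c=2) I(c=4)]
  8. access I: HIT, count now 5. Cache: [M(c=1) T(c=2) I(c=5)]
  9. access I: HIT, count now 6. Cache: [M(c=1) T(c=2) I(c=6)]
  10. access I: HIT, count now 7. Cache: [M(c=1) T(c=2) I(c=7)]
  11. access I: HIT, count now 8. Cache: [M(c=1) T(c=2) I(c=8)]
  12. access V: MISS, evict M(c=1). Cache: [V(c=1) T(c=2) I(c=8)]
  13. access T: HIT, count now 3. Cache: [V(c=1) T(c=3) I(c=8)]
  14. access I: HIT, count now 9. Cache: [V(c=1) T(c=3) I(c=9)]
Total: 10 hits, 4 misses, 1 evictions

Hit rate = 10/14 = 5/7

Answer: 5/7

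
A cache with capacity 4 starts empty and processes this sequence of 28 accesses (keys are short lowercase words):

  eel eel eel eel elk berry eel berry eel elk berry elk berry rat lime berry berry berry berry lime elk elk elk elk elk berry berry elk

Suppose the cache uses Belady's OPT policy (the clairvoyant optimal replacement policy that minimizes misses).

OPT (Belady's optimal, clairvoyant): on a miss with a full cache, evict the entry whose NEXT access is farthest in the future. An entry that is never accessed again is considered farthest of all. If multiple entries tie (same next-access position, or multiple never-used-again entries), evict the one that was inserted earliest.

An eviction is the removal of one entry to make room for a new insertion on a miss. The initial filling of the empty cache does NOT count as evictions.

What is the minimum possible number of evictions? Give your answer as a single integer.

Answer: 1

Derivation:
OPT (Belady) simulation (capacity=4):
  1. access eel: MISS. Cache: [eel]
  2. access eel: HIT. Next use of eel: step 3. Cache: [eel]
  3. access eel: HIT. Next use of eel: step 4. Cache: [eel]
  4. access eel: HIT. Next use of eel: step 7. Cache: [eel]
  5. access elk: MISS. Cache: [eel elk]
  6. access berry: MISS. Cache: [eel elk berry]
  7. access eel: HIT. Next use of eel: step 9. Cache: [eel elk berry]
  8. access berry: HIT. Next use of berry: step 11. Cache: [eel elk berry]
  9. access eel: HIT. Next use of eel: never. Cache: [eel elk berry]
  10. access elk: HIT. Next use of elk: step 12. Cache: [eel elk berry]
  11. access berry: HIT. Next use of berry: step 13. Cache: [eel elk berry]
  12. access elk: HIT. Next use of elk: step 21. Cache: [eel elk berry]
  13. access berry: HIT. Next use of berry: step 16. Cache: [eel elk berry]
  14. access rat: MISS. Cache: [eel elk berry rat]
  15. access lime: MISS, evict eel (next use: never). Cache: [elk berry rat lime]
  16. access berry: HIT. Next use of berry: step 17. Cache: [elk berry rat lime]
  17. access berry: HIT. Next use of berry: step 18. Cache: [elk berry rat lime]
  18. access berry: HIT. Next use of berry: step 19. Cache: [elk berry rat lime]
  19. access berry: HIT. Next use of berry: step 26. Cache: [elk berry rat lime]
  20. access lime: HIT. Next use of lime: never. Cache: [elk berry rat lime]
  21. access elk: HIT. Next use of elk: step 22. Cache: [elk berry rat lime]
  22. access elk: HIT. Next use of elk: step 23. Cache: [elk berry rat lime]
  23. access elk: HIT. Next use of elk: step 24. Cache: [elk berry rat lime]
  24. access elk: HIT. Next use of elk: step 25. Cache: [elk berry rat lime]
  25. access elk: HIT. Next use of elk: step 28. Cache: [elk berry rat lime]
  26. access berry: HIT. Next use of berry: step 27. Cache: [elk berry rat lime]
  27. access berry: HIT. Next use of berry: never. Cache: [elk berry rat lime]
  28. access elk: HIT. Next use of elk: never. Cache: [elk berry rat lime]
Total: 23 hits, 5 misses, 1 evictions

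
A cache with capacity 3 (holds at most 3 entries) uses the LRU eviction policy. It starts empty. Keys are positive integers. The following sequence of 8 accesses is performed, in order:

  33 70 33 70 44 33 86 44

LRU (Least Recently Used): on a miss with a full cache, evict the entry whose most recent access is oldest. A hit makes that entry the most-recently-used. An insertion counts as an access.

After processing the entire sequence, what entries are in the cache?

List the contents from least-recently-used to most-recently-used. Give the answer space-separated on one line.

LRU simulation (capacity=3):
  1. access 33: MISS. Cache (LRU->MRU): [33]
  2. access 70: MISS. Cache (LRU->MRU): [33 70]
  3. access 33: HIT. Cache (LRU->MRU): [70 33]
  4. access 70: HIT. Cache (LRU->MRU): [33 70]
  5. access 44: MISS. Cache (LRU->MRU): [33 70 44]
  6. access 33: HIT. Cache (LRU->MRU): [70 44 33]
  7. access 86: MISS, evict 70. Cache (LRU->MRU): [44 33 86]
  8. access 44: HIT. Cache (LRU->MRU): [33 86 44]
Total: 4 hits, 4 misses, 1 evictions

Answer: 33 86 44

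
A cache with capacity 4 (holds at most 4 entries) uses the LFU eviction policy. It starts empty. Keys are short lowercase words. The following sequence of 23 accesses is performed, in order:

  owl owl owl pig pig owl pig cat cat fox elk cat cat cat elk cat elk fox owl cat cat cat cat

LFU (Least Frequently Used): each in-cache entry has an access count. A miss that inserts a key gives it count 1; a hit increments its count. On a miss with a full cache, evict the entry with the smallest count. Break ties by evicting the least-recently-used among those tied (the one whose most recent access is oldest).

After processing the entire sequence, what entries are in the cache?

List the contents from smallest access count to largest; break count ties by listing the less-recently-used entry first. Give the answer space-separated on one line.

Answer: fox elk owl cat

Derivation:
LFU simulation (capacity=4):
  1. access owl: MISS. Cache: [owl(c=1)]
  2. access owl: HIT, count now 2. Cache: [owl(c=2)]
  3. access owl: HIT, count now 3. Cache: [owl(c=3)]
  4. access pig: MISS. Cache: [pig(c=1) owl(c=3)]
  5. access pig: HIT, count now 2. Cache: [pig(c=2) owl(c=3)]
  6. access owl: HIT, count now 4. Cache: [pig(c=2) owl(c=4)]
  7. access pig: HIT, count now 3. Cache: [pig(c=3) owl(c=4)]
  8. access cat: MISS. Cache: [cat(c=1) pig(c=3) owl(c=4)]
  9. access cat: HIT, count now 2. Cache: [cat(c=2) pig(c=3) owl(c=4)]
  10. access fox: MISS. Cache: [fox(c=1) cat(c=2) pig(c=3) owl(c=4)]
  11. access elk: MISS, evict fox(c=1). Cache: [elk(c=1) cat(c=2) pig(c=3) owl(c=4)]
  12. access cat: HIT, count now 3. Cache: [elk(c=1) pig(c=3) cat(c=3) owl(c=4)]
  13. access cat: HIT, count now 4. Cache: [elk(c=1) pig(c=3) owl(c=4) cat(c=4)]
  14. access cat: HIT, count now 5. Cache: [elk(c=1) pig(c=3) owl(c=4) cat(c=5)]
  15. access elk: HIT, count now 2. Cache: [elk(c=2) pig(c=3) owl(c=4) cat(c=5)]
  16. access cat: HIT, count now 6. Cache: [elk(c=2) pig(c=3) owl(c=4) cat(c=6)]
  17. access elk: HIT, count now 3. Cache: [pig(c=3) elk(c=3) owl(c=4) cat(c=6)]
  18. access fox: MISS, evict pig(c=3). Cache: [fox(c=1) elk(c=3) owl(c=4) cat(c=6)]
  19. access owl: HIT, count now 5. Cache: [fox(c=1) elk(c=3) owl(c=5) cat(c=6)]
  20. access cat: HIT, count now 7. Cache: [fox(c=1) elk(c=3) owl(c=5) cat(c=7)]
  21. access cat: HIT, count now 8. Cache: [fox(c=1) elk(c=3) owl(c=5) cat(c=8)]
  22. access cat: HIT, count now 9. Cache: [fox(c=1) elk(c=3) owl(c=5) cat(c=9)]
  23. access cat: HIT, count now 10. Cache: [fox(c=1) elk(c=3) owl(c=5) cat(c=10)]
Total: 17 hits, 6 misses, 2 evictions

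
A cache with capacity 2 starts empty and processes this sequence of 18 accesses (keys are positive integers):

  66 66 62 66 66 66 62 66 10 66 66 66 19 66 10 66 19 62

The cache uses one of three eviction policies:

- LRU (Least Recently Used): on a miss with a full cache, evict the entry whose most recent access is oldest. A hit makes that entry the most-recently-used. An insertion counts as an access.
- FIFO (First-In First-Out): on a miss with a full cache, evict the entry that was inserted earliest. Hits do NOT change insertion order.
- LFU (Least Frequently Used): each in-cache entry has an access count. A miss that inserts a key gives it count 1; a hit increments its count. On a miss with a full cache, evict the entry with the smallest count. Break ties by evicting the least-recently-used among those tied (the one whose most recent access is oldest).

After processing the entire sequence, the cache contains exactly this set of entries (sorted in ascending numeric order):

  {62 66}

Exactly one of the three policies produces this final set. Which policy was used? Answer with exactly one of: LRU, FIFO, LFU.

Answer: LFU

Derivation:
Simulating under each policy and comparing final sets:
  LRU: final set = {19 62} -> differs
  FIFO: final set = {19 62} -> differs
  LFU: final set = {62 66} -> MATCHES target
Only LFU produces the target set.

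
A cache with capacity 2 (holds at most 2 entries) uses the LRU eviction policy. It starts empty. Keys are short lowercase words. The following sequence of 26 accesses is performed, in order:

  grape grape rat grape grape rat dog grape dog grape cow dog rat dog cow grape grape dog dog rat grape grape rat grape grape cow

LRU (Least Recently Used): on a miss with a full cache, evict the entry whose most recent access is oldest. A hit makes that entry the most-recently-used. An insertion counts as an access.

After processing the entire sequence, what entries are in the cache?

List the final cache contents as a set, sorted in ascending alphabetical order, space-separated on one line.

LRU simulation (capacity=2):
  1. access grape: MISS. Cache (LRU->MRU): [grape]
  2. access grape: HIT. Cache (LRU->MRU): [grape]
  3. access rat: MISS. Cache (LRU->MRU): [grape rat]
  4. access grape: HIT. Cache (LRU->MRU): [rat grape]
  5. access grape: HIT. Cache (LRU->MRU): [rat grape]
  6. access rat: HIT. Cache (LRU->MRU): [grape rat]
  7. access dog: MISS, evict grape. Cache (LRU->MRU): [rat dog]
  8. access grape: MISS, evict rat. Cache (LRU->MRU): [dog grape]
  9. access dog: HIT. Cache (LRU->MRU): [grape dog]
  10. access grape: HIT. Cache (LRU->MRU): [dog grape]
  11. access cow: MISS, evict dog. Cache (LRU->MRU): [grape cow]
  12. access dog: MISS, evict grape. Cache (LRU->MRU): [cow dog]
  13. access rat: MISS, evict cow. Cache (LRU->MRU): [dog rat]
  14. access dog: HIT. Cache (LRU->MRU): [rat dog]
  15. access cow: MISS, evict rat. Cache (LRU->MRU): [dog cow]
  16. access grape: MISS, evict dog. Cache (LRU->MRU): [cow grape]
  17. access grape: HIT. Cache (LRU->MRU): [cow grape]
  18. access dog: MISS, evict cow. Cache (LRU->MRU): [grape dog]
  19. access dog: HIT. Cache (LRU->MRU): [grape dog]
  20. access rat: MISS, evict grape. Cache (LRU->MRU): [dog rat]
  21. access grape: MISS, evict dog. Cache (LRU->MRU): [rat grape]
  22. access grape: HIT. Cache (LRU->MRU): [rat grape]
  23. access rat: HIT. Cache (LRU->MRU): [grape rat]
  24. access grape: HIT. Cache (LRU->MRU): [rat grape]
  25. access grape: HIT. Cache (LRU->MRU): [rat grape]
  26. access cow: MISS, evict rat. Cache (LRU->MRU): [grape cow]
Total: 13 hits, 13 misses, 11 evictions

Answer: cow grape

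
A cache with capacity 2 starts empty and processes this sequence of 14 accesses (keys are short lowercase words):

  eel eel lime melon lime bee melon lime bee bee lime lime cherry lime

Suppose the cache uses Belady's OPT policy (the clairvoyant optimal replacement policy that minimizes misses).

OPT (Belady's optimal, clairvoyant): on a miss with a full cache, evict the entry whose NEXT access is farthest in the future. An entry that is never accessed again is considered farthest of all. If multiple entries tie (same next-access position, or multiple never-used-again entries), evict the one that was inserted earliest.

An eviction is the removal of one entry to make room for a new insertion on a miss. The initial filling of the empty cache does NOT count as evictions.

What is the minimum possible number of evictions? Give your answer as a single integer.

OPT (Belady) simulation (capacity=2):
  1. access eel: MISS. Cache: [eel]
  2. access eel: HIT. Next use of eel: never. Cache: [eel]
  3. access lime: MISS. Cache: [eel lime]
  4. access melon: MISS, evict eel (next use: never). Cache: [lime melon]
  5. access lime: HIT. Next use of lime: step 8. Cache: [lime melon]
  6. access bee: MISS, evict lime (next use: step 8). Cache: [melon bee]
  7. access melon: HIT. Next use of melon: never. Cache: [melon bee]
  8. access lime: MISS, evict melon (next use: never). Cache: [bee lime]
  9. access bee: HIT. Next use of bee: step 10. Cache: [bee lime]
  10. access bee: HIT. Next use of bee: never. Cache: [bee lime]
  11. access lime: HIT. Next use of lime: step 12. Cache: [bee lime]
  12. access lime: HIT. Next use of lime: step 14. Cache: [bee lime]
  13. access cherry: MISS, evict bee (next use: never). Cache: [lime cherry]
  14. access lime: HIT. Next use of lime: never. Cache: [lime cherry]
Total: 8 hits, 6 misses, 4 evictions

Answer: 4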